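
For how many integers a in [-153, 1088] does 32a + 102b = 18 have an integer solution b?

24

gcd(102, 32) = 2.
By Bézout, 32·(16) + 102·(-5) = 2.
Particular solution: (42, -13).
General solution: a = 42 + 51t, b = -13 - 16t for integer t.
-153 ≤ 42 + 51t ≤ 1088 gives t ∈ [-3, 20], which is 24 values.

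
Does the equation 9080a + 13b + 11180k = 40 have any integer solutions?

gcd(9080, 13) = 1.
gcd(1, 11180) = 1.
1 divides 40, so integer solutions exist.

yes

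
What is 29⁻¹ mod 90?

59

gcd(90, 29) = 1.
By Bézout, 29*(-31) + 90*(10) = 1.
So 29*-31 ≡ 1 (mod 90), and -31 mod 90 = 59.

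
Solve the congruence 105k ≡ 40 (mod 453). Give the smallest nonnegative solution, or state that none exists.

gcd(453, 105) = 3  (453 = 4·105 + 33, 105 = 3·33 + 6, 33 = 5·6 + 3, 6 = 2·3).
3 does not divide 40, so the congruence has no solution.

no solution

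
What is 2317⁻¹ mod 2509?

1738

gcd(2509, 2317):
  2509 = 1·2317 + 192
  2317 = 12·192 + 13
  192 = 14·13 + 10
  13 = 1·10 + 3
  10 = 3·3 + 1
  3 = 3·1
so gcd(2509, 2317) = 1.
Back-substitute for Bézout coefficients:
  1 = 10 - 3·3
  ... = 2317·(-771) + 2509·(712)
So 2317·-771 ≡ 1 (mod 2509), and -771 mod 2509 = 1738.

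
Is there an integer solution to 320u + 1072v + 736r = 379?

gcd(1072, 320) = 16  (1072 = 3*320 + 112, 320 = 2*112 + 96, 112 = 1*96 + 16, 96 = 6*16).
gcd(16, 736) = 16.
16 does not divide 379 (remainder 11), so no integer solutions.

no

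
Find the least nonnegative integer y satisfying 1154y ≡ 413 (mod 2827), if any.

gcd(2827, 1154) = 1.
1 divides 413, so solutions exist.
By Bézout, 1154*(-463) + 2827*(189) = 1.
So 1154*(-463) ≡ 1 (mod 2827); multiply by 413: y ≡ -191219 (mod 2827).
Smallest nonnegative: y = -191219 mod 2827 = 1017.

1017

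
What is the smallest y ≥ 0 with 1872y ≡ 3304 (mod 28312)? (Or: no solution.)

gcd(28312, 1872) = 8.
8 divides 3304, so solutions exist.
By Bézout, 1872×(-1709) + 28312×(113) = 8.
So 1872×(-1709) ≡ 8 (mod 28312); multiply by 413: y ≡ -705817 (mod 3539).
Smallest nonnegative: y = -705817 mod 3539 = 1983.

1983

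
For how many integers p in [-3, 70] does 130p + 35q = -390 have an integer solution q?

gcd(130, 35) = 5  (130 = 3*35 + 25, 35 = 1*25 + 10, 25 = 2*10 + 5, 10 = 2*5).
Back-substituting, 130*(3) + 35*(-11) = 5.
Scale by -78: particular solution (-234, 858); reduce p mod 7: (4, -26).
General solution: p = 4 + 7t, q = -26 - 26t for integer t.
-3 ≤ 4 + 7t ≤ 70 gives t ∈ [-1, 9], which is 11 values.

11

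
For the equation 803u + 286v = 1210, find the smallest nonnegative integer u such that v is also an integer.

gcd(803, 286):
  803 = 2·286 + 231
  286 = 1·231 + 55
  231 = 4·55 + 11
  55 = 5·11
so gcd(803, 286) = 11.
11 divides 1210, so solutions exist.
Back-substitute for Bézout coefficients:
  11 = 231 - 4·55
  ... = 803·(5) + 286·(-14)
Scale by 1210/11 = 110: (u₀, v₀) = (550, -1540).
General solution: u = 550 + 26t, v = -1540 - 73t for integer t.
u ≥ 0: smallest is 550 mod 26 = 4 (at t = -21), with v = -7.

4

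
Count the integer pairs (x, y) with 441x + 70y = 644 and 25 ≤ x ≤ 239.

21

gcd(441, 70) = 7.
By Bézout, 441×(-3) + 70×(19) = 7.
Particular solution: (4, -16).
General solution: x = 4 + 10t, y = -16 - 63t for integer t.
25 ≤ 4 + 10t ≤ 239 gives t ∈ [3, 23], which is 21 values.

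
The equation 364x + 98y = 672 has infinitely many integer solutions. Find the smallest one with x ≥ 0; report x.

gcd(364, 98) = 14.
14 divides 672, so solutions exist.
By Bézout, 364*(3) + 98*(-11) = 14.
Scale by 672/14 = 48: (x₀, y₀) = (144, -528).
General solution: x = 144 + 7t, y = -528 - 26t for integer t.
x ≥ 0: smallest is 144 mod 7 = 4 (at t = -20), with y = -8.

4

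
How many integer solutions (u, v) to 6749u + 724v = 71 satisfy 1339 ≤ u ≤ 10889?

13

gcd(6749, 724) = 1  (6749 = 9×724 + 233, 724 = 3×233 + 25, 233 = 9×25 + 8, 25 = 3×8 + 1, 8 = 8×1).
Back-substituting, 6749×(-87) + 724×(811) = 1.
Scale by 71: particular solution (-6177, 57581); reduce u mod 724: (339, -3160).
General solution: u = 339 + 724t, v = -3160 - 6749t for integer t.
1339 ≤ 339 + 724t ≤ 10889 gives t ∈ [2, 14], which is 13 values.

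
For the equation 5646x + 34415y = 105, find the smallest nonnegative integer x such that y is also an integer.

gcd(34415, 5646):
  34415 = 6·5646 + 539
  5646 = 10·539 + 256
  539 = 2·256 + 27
  256 = 9·27 + 13
  27 = 2·13 + 1
  13 = 13·1
so gcd(34415, 5646) = 1.
1 divides 105, so solutions exist.
Back-substitute for Bézout coefficients:
  1 = 27 - 2·13
  ... = 5646·(-2554) + 34415·(419)
Scale by 105/1 = 105: (x₀, y₀) = (-268170, 43995).
General solution: x = -268170 + 34415t, y = 43995 - 5646t for integer t.
x ≥ 0: smallest is -268170 mod 34415 = 7150 (at t = 8), with y = -1173.

7150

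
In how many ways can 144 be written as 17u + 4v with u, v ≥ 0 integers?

gcd(17, 4):
  17 = 4×4 + 1
  4 = 4×1
so gcd(17, 4) = 1.
Back-substitute for Bézout coefficients:
  1 = 17 - 4×4
  ... = 17×(1) + 4×(-4)
Scale by 144: one solution is (144, -576). Reduce u mod 4: (0, 36).
General: u = 0 + 4t, v = 36 - 17t.
u ≥ 0 ⇒ t ≥ 0; v ≥ 0 ⇒ t ≤ 2. So t ∈ [0, 2]: 3 solutions.

3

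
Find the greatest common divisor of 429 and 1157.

gcd(1157, 429) = 13  (1157 = 2×429 + 299, 429 = 1×299 + 130, 299 = 2×130 + 39, 130 = 3×39 + 13, 39 = 3×13).

13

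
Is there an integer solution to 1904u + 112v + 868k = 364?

yes

gcd(1904, 112) = 112  (1904 = 17×112).
gcd(112, 868) = 28.
28 divides 364, so integer solutions exist.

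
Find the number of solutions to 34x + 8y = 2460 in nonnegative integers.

18

gcd(34, 8) = 2  (34 = 4*8 + 2, 8 = 4*2).
Back-substituting, 34*(1) + 8*(-4) = 2.
Scale by 1230: one solution is (1230, -4920). Reduce x mod 4: (2, 299).
General: x = 2 + 4t, y = 299 - 17t.
x ≥ 0 ⇒ t ≥ 0; y ≥ 0 ⇒ t ≤ 17. So t ∈ [0, 17]: 18 solutions.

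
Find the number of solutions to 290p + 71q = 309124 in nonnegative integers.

gcd(290, 71) = 1  (290 = 4·71 + 6, 71 = 11·6 + 5, 6 = 1·5 + 1, 5 = 5·1).
Back-substituting, 290·(12) + 71·(-49) = 1.
Scale by 309124: one solution is (3709488, -15147076). Reduce p mod 71: (22, 4264).
General: p = 22 + 71t, q = 4264 - 290t.
p ≥ 0 ⇒ t ≥ 0; q ≥ 0 ⇒ t ≤ 14. So t ∈ [0, 14]: 15 solutions.

15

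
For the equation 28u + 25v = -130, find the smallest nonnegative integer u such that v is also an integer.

15

gcd(28, 25) = 1  (28 = 1*25 + 3, 25 = 8*3 + 1, 3 = 3*1).
1 divides -130, so solutions exist.
Back-substituting, 28*(-8) + 25*(9) = 1.
Scale by -130/1 = -130: (u₀, v₀) = (1040, -1170).
General solution: u = 1040 + 25t, v = -1170 - 28t for integer t.
u ≥ 0: smallest is 1040 mod 25 = 15 (at t = -41), with v = -22.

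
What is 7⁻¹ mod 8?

7

gcd(8, 7) = 1  (8 = 1*7 + 1, 7 = 7*1).
Back-substituting, 7*(-1) + 8*(1) = 1.
So 7*-1 ≡ 1 (mod 8), and -1 mod 8 = 7.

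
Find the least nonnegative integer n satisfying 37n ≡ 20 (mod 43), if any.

11

gcd(43, 37) = 1.
1 divides 20, so solutions exist.
By Bézout, 37*(7) + 43*(-6) = 1.
So 37*(7) ≡ 1 (mod 43); multiply by 20: n ≡ 140 (mod 43).
Smallest nonnegative: n = 140 mod 43 = 11.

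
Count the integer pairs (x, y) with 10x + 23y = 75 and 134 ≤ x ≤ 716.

gcd(23, 10) = 1.
By Bézout, 10·(7) + 23·(-3) = 1.
Particular solution: (19, -5).
General solution: x = 19 + 23t, y = -5 - 10t for integer t.
134 ≤ 19 + 23t ≤ 716 gives t ∈ [5, 30], which is 26 values.

26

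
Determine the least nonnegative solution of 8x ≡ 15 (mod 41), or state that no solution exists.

gcd(41, 8):
  41 = 5·8 + 1
  8 = 8·1
so gcd(41, 8) = 1.
1 divides 15, so solutions exist.
Back-substitute for Bézout coefficients:
  1 = 41 - 5·8
  ... = 8·(-5) + 41·(1)
So 8·(-5) ≡ 1 (mod 41); multiply by 15: x ≡ -75 (mod 41).
Smallest nonnegative: x = -75 mod 41 = 7.

7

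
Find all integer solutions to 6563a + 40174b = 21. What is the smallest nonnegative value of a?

gcd(40174, 6563):
  40174 = 6*6563 + 796
  6563 = 8*796 + 195
  796 = 4*195 + 16
  195 = 12*16 + 3
  16 = 5*3 + 1
  3 = 3*1
so gcd(40174, 6563) = 1.
1 divides 21, so solutions exist.
Back-substitute for Bézout coefficients:
  1 = 16 - 5*3
  ... = 6563*(-12567) + 40174*(2053)
Scale by 21/1 = 21: (a₀, b₀) = (-263907, 43113).
General solution: a = -263907 + 40174t, b = 43113 - 6563t for integer t.
a ≥ 0: smallest is -263907 mod 40174 = 17311 (at t = 7), with b = -2828.

17311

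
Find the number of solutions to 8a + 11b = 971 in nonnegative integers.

gcd(11, 8) = 1  (11 = 1×8 + 3, 8 = 2×3 + 2, 3 = 1×2 + 1, 2 = 2×1).
Back-substituting, 8×(-4) + 11×(3) = 1.
Scale by 971: one solution is (-3884, 2913). Reduce a mod 11: (10, 81).
General: a = 10 + 11t, b = 81 - 8t.
a ≥ 0 ⇒ t ≥ 0; b ≥ 0 ⇒ t ≤ 10. So t ∈ [0, 10]: 11 solutions.

11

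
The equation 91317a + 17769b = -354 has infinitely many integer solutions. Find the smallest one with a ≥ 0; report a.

3177

gcd(91317, 17769):
  91317 = 5·17769 + 2472
  17769 = 7·2472 + 465
  2472 = 5·465 + 147
  465 = 3·147 + 24
  147 = 6·24 + 3
  24 = 8·3
so gcd(91317, 17769) = 3.
3 divides -354, so solutions exist.
Back-substitute for Bézout coefficients:
  3 = 147 - 6·24
  ... = 91317·(726) + 17769·(-3731)
Scale by -354/3 = -118: (a₀, b₀) = (-85668, 440258).
General solution: a = -85668 + 5923t, b = 440258 - 30439t for integer t.
a ≥ 0: smallest is -85668 mod 5923 = 3177 (at t = 15), with b = -16327.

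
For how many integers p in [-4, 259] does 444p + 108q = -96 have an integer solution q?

29

gcd(444, 108) = 12  (444 = 4·108 + 12, 108 = 9·12).
Back-substituting, 444·(1) + 108·(-4) = 12.
Scale by -8: particular solution (-8, 32); reduce p mod 9: (1, -5).
General solution: p = 1 + 9t, q = -5 - 37t for integer t.
-4 ≤ 1 + 9t ≤ 259 gives t ∈ [0, 28], which is 29 values.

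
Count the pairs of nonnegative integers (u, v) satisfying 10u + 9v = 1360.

gcd(10, 9):
  10 = 1*9 + 1
  9 = 9*1
so gcd(10, 9) = 1.
Back-substitute for Bézout coefficients:
  1 = 10 - 1*9
  ... = 10*(1) + 9*(-1)
Scale by 1360: one solution is (1360, -1360). Reduce u mod 9: (1, 150).
General: u = 1 + 9t, v = 150 - 10t.
u ≥ 0 ⇒ t ≥ 0; v ≥ 0 ⇒ t ≤ 15. So t ∈ [0, 15]: 16 solutions.

16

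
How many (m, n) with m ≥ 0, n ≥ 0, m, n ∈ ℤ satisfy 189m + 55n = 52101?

gcd(189, 55) = 1.
By Bézout, 189·(-16) + 55·(55) = 1.
One solution: (19, 882).
General: m = 19 + 55t, n = 882 - 189t.
m ≥ 0 ⇒ t ≥ 0; n ≥ 0 ⇒ t ≤ 4. So t ∈ [0, 4]: 5 solutions.

5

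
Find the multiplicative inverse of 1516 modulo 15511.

gcd(15511, 1516) = 1.
By Bézout, 1516×(-2077) + 15511×(203) = 1.
So 1516×-2077 ≡ 1 (mod 15511), and -2077 mod 15511 = 13434.

13434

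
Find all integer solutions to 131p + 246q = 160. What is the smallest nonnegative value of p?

gcd(246, 131) = 1.
1 divides 160, so solutions exist.
By Bézout, 131*(77) + 246*(-41) = 1.
Scale by 160/1 = 160: (p₀, q₀) = (12320, -6560).
General solution: p = 12320 + 246t, q = -6560 - 131t for integer t.
p ≥ 0: smallest is 12320 mod 246 = 20 (at t = -50), with q = -10.

20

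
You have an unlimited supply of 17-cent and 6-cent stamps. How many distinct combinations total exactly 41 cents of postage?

1

Need nonnegative integers with 17j + 6k = 41.
gcd(17, 6) = 1, and 17·(-1) + 6·(3) = 1.
So (j₀, k₀) = (-41, 123); general j = -41 + 6t, k = 123 - 17t.
j ≥ 0 ⇒ t ≥ 7; k ≥ 0 ⇒ t ≤ 7. That's 1 value of t.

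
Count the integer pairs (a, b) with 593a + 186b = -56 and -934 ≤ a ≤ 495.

gcd(593, 186) = 1.
By Bézout, 593*(-85) + 186*(271) = 1.
Particular solution: (110, -351).
General solution: a = 110 + 186t, b = -351 - 593t for integer t.
-934 ≤ 110 + 186t ≤ 495 gives t ∈ [-5, 2], which is 8 values.

8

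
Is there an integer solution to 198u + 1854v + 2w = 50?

yes

gcd(1854, 198) = 18  (1854 = 9×198 + 72, 198 = 2×72 + 54, 72 = 1×54 + 18, 54 = 3×18).
gcd(18, 2) = 2.
2 divides 50, so integer solutions exist.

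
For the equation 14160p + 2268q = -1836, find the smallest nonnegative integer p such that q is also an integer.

9

gcd(14160, 2268):
  14160 = 6*2268 + 552
  2268 = 4*552 + 60
  552 = 9*60 + 12
  60 = 5*12
so gcd(14160, 2268) = 12.
12 divides -1836, so solutions exist.
Back-substitute for Bézout coefficients:
  12 = 552 - 9*60
  ... = 14160*(37) + 2268*(-231)
Scale by -1836/12 = -153: (p₀, q₀) = (-5661, 35343).
General solution: p = -5661 + 189t, q = 35343 - 1180t for integer t.
p ≥ 0: smallest is -5661 mod 189 = 9 (at t = 30), with q = -57.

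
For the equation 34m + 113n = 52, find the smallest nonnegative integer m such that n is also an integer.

gcd(113, 34):
  113 = 3·34 + 11
  34 = 3·11 + 1
  11 = 11·1
so gcd(113, 34) = 1.
1 divides 52, so solutions exist.
Back-substitute for Bézout coefficients:
  1 = 34 - 3·11
  ... = 34·(10) + 113·(-3)
Scale by 52/1 = 52: (m₀, n₀) = (520, -156).
General solution: m = 520 + 113t, n = -156 - 34t for integer t.
m ≥ 0: smallest is 520 mod 113 = 68 (at t = -4), with n = -20.

68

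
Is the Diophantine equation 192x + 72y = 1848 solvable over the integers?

yes

gcd(192, 72) = 24  (192 = 2×72 + 48, 72 = 1×48 + 24, 48 = 2×24).
24 divides 1848, so integer solutions exist.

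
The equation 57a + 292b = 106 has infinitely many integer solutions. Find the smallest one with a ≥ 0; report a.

gcd(292, 57):
  292 = 5·57 + 7
  57 = 8·7 + 1
  7 = 7·1
so gcd(292, 57) = 1.
1 divides 106, so solutions exist.
Back-substitute for Bézout coefficients:
  1 = 57 - 8·7
  ... = 57·(41) + 292·(-8)
Scale by 106/1 = 106: (a₀, b₀) = (4346, -848).
General solution: a = 4346 + 292t, b = -848 - 57t for integer t.
a ≥ 0: smallest is 4346 mod 292 = 258 (at t = -14), with b = -50.

258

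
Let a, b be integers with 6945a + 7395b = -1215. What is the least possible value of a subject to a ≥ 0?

gcd(7395, 6945):
  7395 = 1×6945 + 450
  6945 = 15×450 + 195
  450 = 2×195 + 60
  195 = 3×60 + 15
  60 = 4×15
so gcd(7395, 6945) = 15.
15 divides -1215, so solutions exist.
Back-substitute for Bézout coefficients:
  15 = 195 - 3×60
  ... = 6945×(115) + 7395×(-108)
Scale by -1215/15 = -81: (a₀, b₀) = (-9315, 8748).
General solution: a = -9315 + 493t, b = 8748 - 463t for integer t.
a ≥ 0: smallest is -9315 mod 493 = 52 (at t = 19), with b = -49.

52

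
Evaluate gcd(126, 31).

1

gcd(126, 31):
  126 = 4·31 + 2
  31 = 15·2 + 1
  2 = 2·1
so gcd(126, 31) = 1.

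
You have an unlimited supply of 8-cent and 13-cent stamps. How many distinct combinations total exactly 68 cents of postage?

Need nonnegative integers with 8j + 13k = 68.
gcd(8, 13) = 1, and 8·(5) + 13·(-3) = 1.
So (j₀, k₀) = (340, -204); general j = 340 + 13t, k = -204 - 8t.
j ≥ 0 ⇒ t ≥ -26; k ≥ 0 ⇒ t ≤ -26. That's 1 value of t.

1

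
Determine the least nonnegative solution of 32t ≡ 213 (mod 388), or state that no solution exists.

gcd(388, 32) = 4  (388 = 12*32 + 4, 32 = 8*4).
4 does not divide 213, so the congruence has no solution.

no solution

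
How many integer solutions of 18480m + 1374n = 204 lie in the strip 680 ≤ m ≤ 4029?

gcd(18480, 1374):
  18480 = 13×1374 + 618
  1374 = 2×618 + 138
  618 = 4×138 + 66
  138 = 2×66 + 6
  66 = 11×6
so gcd(18480, 1374) = 6.
Back-substitute for Bézout coefficients:
  6 = 138 - 2×66
  ... = 18480×(-20) + 1374×(269)
Scale by 34: particular solution (-680, 9146); reduce m mod 229: (7, -94).
General solution: m = 7 + 229t, n = -94 - 3080t for integer t.
680 ≤ 7 + 229t ≤ 4029 gives t ∈ [3, 17], which is 15 values.

15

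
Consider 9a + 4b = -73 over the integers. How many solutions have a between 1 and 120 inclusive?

gcd(9, 4):
  9 = 2×4 + 1
  4 = 4×1
so gcd(9, 4) = 1.
Back-substitute for Bézout coefficients:
  1 = 9 - 2×4
  ... = 9×(1) + 4×(-2)
Scale by -73: particular solution (-73, 146); reduce a mod 4: (3, -25).
General solution: a = 3 + 4t, b = -25 - 9t for integer t.
1 ≤ 3 + 4t ≤ 120 gives t ∈ [0, 29], which is 30 values.

30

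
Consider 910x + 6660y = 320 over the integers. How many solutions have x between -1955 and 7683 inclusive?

15

gcd(6660, 910):
  6660 = 7*910 + 290
  910 = 3*290 + 40
  290 = 7*40 + 10
  40 = 4*10
so gcd(6660, 910) = 10.
Back-substitute for Bézout coefficients:
  10 = 290 - 7*40
  ... = 910*(-161) + 6660*(22)
Scale by 32: particular solution (-5152, 704); reduce x mod 666: (176, -24).
General solution: x = 176 + 666t, y = -24 - 91t for integer t.
-1955 ≤ 176 + 666t ≤ 7683 gives t ∈ [-3, 11], which is 15 values.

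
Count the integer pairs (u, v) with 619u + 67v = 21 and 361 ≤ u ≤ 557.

gcd(619, 67):
  619 = 9×67 + 16
  67 = 4×16 + 3
  16 = 5×3 + 1
  3 = 3×1
so gcd(619, 67) = 1.
Back-substitute for Bézout coefficients:
  1 = 16 - 5×3
  ... = 619×(21) + 67×(-194)
Scale by 21: particular solution (441, -4074); reduce u mod 67: (39, -360).
General solution: u = 39 + 67t, v = -360 - 619t for integer t.
361 ≤ 39 + 67t ≤ 557 gives t ∈ [5, 7], which is 3 values.

3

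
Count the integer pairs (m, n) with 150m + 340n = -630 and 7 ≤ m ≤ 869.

gcd(340, 150) = 10  (340 = 2·150 + 40, 150 = 3·40 + 30, 40 = 1·30 + 10, 30 = 3·10).
Back-substituting, 150·(-9) + 340·(4) = 10.
Scale by -63: particular solution (567, -252); reduce m mod 34: (23, -12).
General solution: m = 23 + 34t, n = -12 - 15t for integer t.
7 ≤ 23 + 34t ≤ 869 gives t ∈ [0, 24], which is 25 values.

25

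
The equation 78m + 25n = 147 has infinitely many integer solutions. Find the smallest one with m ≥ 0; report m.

gcd(78, 25):
  78 = 3*25 + 3
  25 = 8*3 + 1
  3 = 3*1
so gcd(78, 25) = 1.
1 divides 147, so solutions exist.
Back-substitute for Bézout coefficients:
  1 = 25 - 8*3
  ... = 78*(-8) + 25*(25)
Scale by 147/1 = 147: (m₀, n₀) = (-1176, 3675).
General solution: m = -1176 + 25t, n = 3675 - 78t for integer t.
m ≥ 0: smallest is -1176 mod 25 = 24 (at t = 48), with n = -69.

24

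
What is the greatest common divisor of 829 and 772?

gcd(829, 772):
  829 = 1*772 + 57
  772 = 13*57 + 31
  57 = 1*31 + 26
  31 = 1*26 + 5
  26 = 5*5 + 1
  5 = 5*1
so gcd(829, 772) = 1.

1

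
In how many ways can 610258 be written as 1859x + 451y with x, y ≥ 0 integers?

8

gcd(1859, 451) = 11  (1859 = 4×451 + 55, 451 = 8×55 + 11, 55 = 5×11).
Back-substituting, 1859×(-8) + 451×(33) = 11.
Scale by 55478: one solution is (-443824, 1830774). Reduce x mod 41: (1, 1349).
General: x = 1 + 41t, y = 1349 - 169t.
x ≥ 0 ⇒ t ≥ 0; y ≥ 0 ⇒ t ≤ 7. So t ∈ [0, 7]: 8 solutions.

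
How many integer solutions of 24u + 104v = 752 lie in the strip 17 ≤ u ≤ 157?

gcd(104, 24):
  104 = 4×24 + 8
  24 = 3×8
so gcd(104, 24) = 8.
Back-substitute for Bézout coefficients:
  8 = 104 - 4×24
  ... = 24×(-4) + 104×(1)
Scale by 94: particular solution (-376, 94); reduce u mod 13: (1, 7).
General solution: u = 1 + 13t, v = 7 - 3t for integer t.
17 ≤ 1 + 13t ≤ 157 gives t ∈ [2, 12], which is 11 values.

11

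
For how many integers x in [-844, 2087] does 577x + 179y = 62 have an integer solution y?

17

gcd(577, 179) = 1  (577 = 3*179 + 40, 179 = 4*40 + 19, 40 = 2*19 + 2, 19 = 9*2 + 1, 2 = 2*1).
Back-substituting, 577*(-85) + 179*(274) = 1.
Scale by 62: particular solution (-5270, 16988); reduce x mod 179: (100, -322).
General solution: x = 100 + 179t, y = -322 - 577t for integer t.
-844 ≤ 100 + 179t ≤ 2087 gives t ∈ [-5, 11], which is 17 values.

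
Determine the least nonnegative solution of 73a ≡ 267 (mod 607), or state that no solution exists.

gcd(607, 73) = 1.
1 divides 267, so solutions exist.
By Bézout, 73*(158) + 607*(-19) = 1.
So 73*(158) ≡ 1 (mod 607); multiply by 267: a ≡ 42186 (mod 607).
Smallest nonnegative: a = 42186 mod 607 = 303.

303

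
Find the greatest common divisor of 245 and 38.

1

gcd(245, 38):
  245 = 6·38 + 17
  38 = 2·17 + 4
  17 = 4·4 + 1
  4 = 4·1
so gcd(245, 38) = 1.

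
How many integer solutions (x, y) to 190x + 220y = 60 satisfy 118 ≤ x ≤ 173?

2

gcd(220, 190) = 10.
By Bézout, 190·(7) + 220·(-6) = 10.
Particular solution: (20, -17).
General solution: x = 20 + 22t, y = -17 - 19t for integer t.
118 ≤ 20 + 22t ≤ 173 gives t ∈ [5, 6], which is 2 values.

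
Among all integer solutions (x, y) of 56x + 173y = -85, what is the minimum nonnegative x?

gcd(173, 56) = 1  (173 = 3*56 + 5, 56 = 11*5 + 1, 5 = 5*1).
1 divides -85, so solutions exist.
Back-substituting, 56*(34) + 173*(-11) = 1.
Scale by -85/1 = -85: (x₀, y₀) = (-2890, 935).
General solution: x = -2890 + 173t, y = 935 - 56t for integer t.
x ≥ 0: smallest is -2890 mod 173 = 51 (at t = 17), with y = -17.

51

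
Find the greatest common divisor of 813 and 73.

gcd(813, 73):
  813 = 11×73 + 10
  73 = 7×10 + 3
  10 = 3×3 + 1
  3 = 3×1
so gcd(813, 73) = 1.

1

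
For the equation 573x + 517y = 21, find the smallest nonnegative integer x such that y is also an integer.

gcd(573, 517):
  573 = 1·517 + 56
  517 = 9·56 + 13
  56 = 4·13 + 4
  13 = 3·4 + 1
  4 = 4·1
so gcd(573, 517) = 1.
1 divides 21, so solutions exist.
Back-substitute for Bézout coefficients:
  1 = 13 - 3·4
  ... = 573·(-120) + 517·(133)
Scale by 21/1 = 21: (x₀, y₀) = (-2520, 2793).
General solution: x = -2520 + 517t, y = 2793 - 573t for integer t.
x ≥ 0: smallest is -2520 mod 517 = 65 (at t = 5), with y = -72.

65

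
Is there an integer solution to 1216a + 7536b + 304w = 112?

gcd(7536, 1216) = 16  (7536 = 6×1216 + 240, 1216 = 5×240 + 16, 240 = 15×16).
gcd(16, 304) = 16.
16 divides 112, so integer solutions exist.

yes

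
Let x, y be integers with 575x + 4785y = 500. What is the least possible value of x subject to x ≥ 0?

625

gcd(4785, 575) = 5.
5 divides 500, so solutions exist.
By Bézout, 575·(-233) + 4785·(28) = 5.
Scale by 500/5 = 100: (x₀, y₀) = (-23300, 2800).
General solution: x = -23300 + 957t, y = 2800 - 115t for integer t.
x ≥ 0: smallest is -23300 mod 957 = 625 (at t = 25), with y = -75.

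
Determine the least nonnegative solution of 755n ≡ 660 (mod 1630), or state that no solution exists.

gcd(1630, 755) = 5.
5 divides 660, so solutions exist.
By Bézout, 755×(95) + 1630×(-44) = 5.
So 755×(95) ≡ 5 (mod 1630); multiply by 132: n ≡ 12540 (mod 326).
Smallest nonnegative: n = 12540 mod 326 = 152.

152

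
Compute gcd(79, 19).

1

gcd(79, 19) = 1  (79 = 4×19 + 3, 19 = 6×3 + 1, 3 = 3×1).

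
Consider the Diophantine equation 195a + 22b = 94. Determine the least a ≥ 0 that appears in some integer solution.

20

gcd(195, 22) = 1.
1 divides 94, so solutions exist.
By Bézout, 195×(7) + 22×(-62) = 1.
Scale by 94/1 = 94: (a₀, b₀) = (658, -5828).
General solution: a = 658 + 22t, b = -5828 - 195t for integer t.
a ≥ 0: smallest is 658 mod 22 = 20 (at t = -29), with b = -173.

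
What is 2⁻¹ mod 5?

3

gcd(5, 2) = 1.
By Bézout, 2*(-2) + 5*(1) = 1.
So 2*-2 ≡ 1 (mod 5), and -2 mod 5 = 3.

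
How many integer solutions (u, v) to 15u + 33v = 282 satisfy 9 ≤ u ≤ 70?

gcd(33, 15) = 3.
By Bézout, 15*(-2) + 33*(1) = 3.
Particular solution: (10, 4).
General solution: u = 10 + 11t, v = 4 - 5t for integer t.
9 ≤ 10 + 11t ≤ 70 gives t ∈ [0, 5], which is 6 values.

6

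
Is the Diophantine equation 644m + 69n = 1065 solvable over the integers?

gcd(644, 69) = 23  (644 = 9×69 + 23, 69 = 3×23).
23 does not divide 1065 (remainder 7), so no integer solutions.

no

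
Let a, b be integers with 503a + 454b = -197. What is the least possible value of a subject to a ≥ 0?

gcd(503, 454):
  503 = 1×454 + 49
  454 = 9×49 + 13
  49 = 3×13 + 10
  13 = 1×10 + 3
  10 = 3×3 + 1
  3 = 3×1
so gcd(503, 454) = 1.
1 divides -197, so solutions exist.
Back-substitute for Bézout coefficients:
  1 = 10 - 3×3
  ... = 503×(139) + 454×(-154)
Scale by -197/1 = -197: (a₀, b₀) = (-27383, 30338).
General solution: a = -27383 + 454t, b = 30338 - 503t for integer t.
a ≥ 0: smallest is -27383 mod 454 = 311 (at t = 61), with b = -345.

311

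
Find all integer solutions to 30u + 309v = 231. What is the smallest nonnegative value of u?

18

gcd(309, 30) = 3.
3 divides 231, so solutions exist.
By Bézout, 30·(31) + 309·(-3) = 3.
Scale by 231/3 = 77: (u₀, v₀) = (2387, -231).
General solution: u = 2387 + 103t, v = -231 - 10t for integer t.
u ≥ 0: smallest is 2387 mod 103 = 18 (at t = -23), with v = -1.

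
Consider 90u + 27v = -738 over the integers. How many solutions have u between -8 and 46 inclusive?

18

gcd(90, 27) = 9  (90 = 3*27 + 9, 27 = 3*9).
Back-substituting, 90*(1) + 27*(-3) = 9.
Scale by -82: particular solution (-82, 246); reduce u mod 3: (2, -34).
General solution: u = 2 + 3t, v = -34 - 10t for integer t.
-8 ≤ 2 + 3t ≤ 46 gives t ∈ [-3, 14], which is 18 values.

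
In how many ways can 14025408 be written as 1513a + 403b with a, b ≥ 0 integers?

gcd(1513, 403) = 1  (1513 = 3×403 + 304, 403 = 1×304 + 99, 304 = 3×99 + 7, 99 = 14×7 + 1, 7 = 7×1).
Back-substituting, 1513×(-57) + 403×(214) = 1.
Scale by 14025408: one solution is (-799448256, 3001437312). Reduce a mod 403: (173, 34153).
General: a = 173 + 403t, b = 34153 - 1513t.
a ≥ 0 ⇒ t ≥ 0; b ≥ 0 ⇒ t ≤ 22. So t ∈ [0, 22]: 23 solutions.

23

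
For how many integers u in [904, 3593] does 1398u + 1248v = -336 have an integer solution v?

gcd(1398, 1248) = 6.
By Bézout, 1398*(25) + 1248*(-28) = 6.
Particular solution: (56, -63).
General solution: u = 56 + 208t, v = -63 - 233t for integer t.
904 ≤ 56 + 208t ≤ 3593 gives t ∈ [5, 17], which is 13 values.

13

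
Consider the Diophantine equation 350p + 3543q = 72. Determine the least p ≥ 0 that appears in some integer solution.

gcd(3543, 350) = 1  (3543 = 10·350 + 43, 350 = 8·43 + 6, 43 = 7·6 + 1, 6 = 6·1).
1 divides 72, so solutions exist.
Back-substituting, 350·(-577) + 3543·(57) = 1.
Scale by 72/1 = 72: (p₀, q₀) = (-41544, 4104).
General solution: p = -41544 + 3543t, q = 4104 - 350t for integer t.
p ≥ 0: smallest is -41544 mod 3543 = 972 (at t = 12), with q = -96.

972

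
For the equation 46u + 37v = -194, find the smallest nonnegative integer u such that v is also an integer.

gcd(46, 37):
  46 = 1·37 + 9
  37 = 4·9 + 1
  9 = 9·1
so gcd(46, 37) = 1.
1 divides -194, so solutions exist.
Back-substitute for Bézout coefficients:
  1 = 37 - 4·9
  ... = 46·(-4) + 37·(5)
Scale by -194/1 = -194: (u₀, v₀) = (776, -970).
General solution: u = 776 + 37t, v = -970 - 46t for integer t.
u ≥ 0: smallest is 776 mod 37 = 36 (at t = -20), with v = -50.

36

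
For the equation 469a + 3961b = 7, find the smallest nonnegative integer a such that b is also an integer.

1478

gcd(3961, 469) = 1.
1 divides 7, so solutions exist.
By Bézout, 469×(777) + 3961×(-92) = 1.
Scale by 7/1 = 7: (a₀, b₀) = (5439, -644).
General solution: a = 5439 + 3961t, b = -644 - 469t for integer t.
a ≥ 0: smallest is 5439 mod 3961 = 1478 (at t = -1), with b = -175.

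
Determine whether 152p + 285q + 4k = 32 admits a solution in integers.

yes

gcd(285, 152) = 19  (285 = 1×152 + 133, 152 = 1×133 + 19, 133 = 7×19).
gcd(19, 4) = 1.
1 divides 32, so integer solutions exist.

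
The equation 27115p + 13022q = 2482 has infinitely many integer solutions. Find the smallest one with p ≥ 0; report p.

gcd(27115, 13022):
  27115 = 2·13022 + 1071
  13022 = 12·1071 + 170
  1071 = 6·170 + 51
  170 = 3·51 + 17
  51 = 3·17
so gcd(27115, 13022) = 17.
17 divides 2482, so solutions exist.
Back-substitute for Bézout coefficients:
  17 = 170 - 3·51
  ... = 27115·(-231) + 13022·(481)
Scale by 2482/17 = 146: (p₀, q₀) = (-33726, 70226).
General solution: p = -33726 + 766t, q = 70226 - 1595t for integer t.
p ≥ 0: smallest is -33726 mod 766 = 744 (at t = 45), with q = -1549.

744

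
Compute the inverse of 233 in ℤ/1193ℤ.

1065

gcd(1193, 233):
  1193 = 5×233 + 28
  233 = 8×28 + 9
  28 = 3×9 + 1
  9 = 9×1
so gcd(1193, 233) = 1.
Back-substitute for Bézout coefficients:
  1 = 28 - 3×9
  ... = 233×(-128) + 1193×(25)
So 233×-128 ≡ 1 (mod 1193), and -128 mod 1193 = 1065.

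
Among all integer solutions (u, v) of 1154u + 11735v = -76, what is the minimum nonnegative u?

gcd(11735, 1154):
  11735 = 10×1154 + 195
  1154 = 5×195 + 179
  195 = 1×179 + 16
  179 = 11×16 + 3
  16 = 5×3 + 1
  3 = 3×1
so gcd(11735, 1154) = 1.
1 divides -76, so solutions exist.
Back-substitute for Bézout coefficients:
  1 = 16 - 5×3
  ... = 1154×(-3671) + 11735×(361)
Scale by -76/1 = -76: (u₀, v₀) = (278996, -27436).
General solution: u = 278996 + 11735t, v = -27436 - 1154t for integer t.
u ≥ 0: smallest is 278996 mod 11735 = 9091 (at t = -23), with v = -894.

9091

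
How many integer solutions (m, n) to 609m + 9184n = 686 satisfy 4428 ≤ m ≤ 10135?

4

gcd(9184, 609):
  9184 = 15·609 + 49
  609 = 12·49 + 21
  49 = 2·21 + 7
  21 = 3·7
so gcd(9184, 609) = 7.
Back-substitute for Bézout coefficients:
  7 = 49 - 2·21
  ... = 609·(-377) + 9184·(25)
Scale by 98: particular solution (-36946, 2450); reduce m mod 1312: (1102, -73).
General solution: m = 1102 + 1312t, n = -73 - 87t for integer t.
4428 ≤ 1102 + 1312t ≤ 10135 gives t ∈ [3, 6], which is 4 values.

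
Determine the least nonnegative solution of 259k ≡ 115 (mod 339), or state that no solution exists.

gcd(339, 259):
  339 = 1·259 + 80
  259 = 3·80 + 19
  80 = 4·19 + 4
  19 = 4·4 + 3
  4 = 1·3 + 1
  3 = 3·1
so gcd(339, 259) = 1.
1 divides 115, so solutions exist.
Back-substitute for Bézout coefficients:
  1 = 4 - 1·3
  ... = 259·(-89) + 339·(68)
So 259·(-89) ≡ 1 (mod 339); multiply by 115: k ≡ -10235 (mod 339).
Smallest nonnegative: k = -10235 mod 339 = 274.

274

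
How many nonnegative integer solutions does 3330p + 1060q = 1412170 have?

4

gcd(3330, 1060):
  3330 = 3·1060 + 150
  1060 = 7·150 + 10
  150 = 15·10
so gcd(3330, 1060) = 10.
Back-substitute for Bézout coefficients:
  10 = 1060 - 7·150
  ... = 3330·(-7) + 1060·(22)
Scale by 141217: one solution is (-988519, 3106774). Reduce p mod 106: (37, 1216).
General: p = 37 + 106t, q = 1216 - 333t.
p ≥ 0 ⇒ t ≥ 0; q ≥ 0 ⇒ t ≤ 3. So t ∈ [0, 3]: 4 solutions.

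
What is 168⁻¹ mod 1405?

gcd(1405, 168):
  1405 = 8·168 + 61
  168 = 2·61 + 46
  61 = 1·46 + 15
  46 = 3·15 + 1
  15 = 15·1
so gcd(1405, 168) = 1.
Back-substitute for Bézout coefficients:
  1 = 46 - 3·15
  ... = 168·(92) + 1405·(-11)
So 168·92 ≡ 1 (mod 1405), and 92 mod 1405 = 92.

92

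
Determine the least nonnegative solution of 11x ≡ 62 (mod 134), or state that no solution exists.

gcd(134, 11) = 1  (134 = 12×11 + 2, 11 = 5×2 + 1, 2 = 2×1).
1 divides 62, so solutions exist.
Back-substituting, 11×(61) + 134×(-5) = 1.
So 11×(61) ≡ 1 (mod 134); multiply by 62: x ≡ 3782 (mod 134).
Smallest nonnegative: x = 3782 mod 134 = 30.

30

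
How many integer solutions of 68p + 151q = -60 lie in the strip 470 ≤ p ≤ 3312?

18

gcd(151, 68) = 1.
By Bézout, 68·(20) + 151·(-9) = 1.
Particular solution: (8, -4).
General solution: p = 8 + 151t, q = -4 - 68t for integer t.
470 ≤ 8 + 151t ≤ 3312 gives t ∈ [4, 21], which is 18 values.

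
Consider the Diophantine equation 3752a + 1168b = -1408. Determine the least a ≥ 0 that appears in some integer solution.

32

gcd(3752, 1168):
  3752 = 3*1168 + 248
  1168 = 4*248 + 176
  248 = 1*176 + 72
  176 = 2*72 + 32
  72 = 2*32 + 8
  32 = 4*8
so gcd(3752, 1168) = 8.
8 divides -1408, so solutions exist.
Back-substitute for Bézout coefficients:
  8 = 72 - 2*32
  ... = 3752*(33) + 1168*(-106)
Scale by -1408/8 = -176: (a₀, b₀) = (-5808, 18656).
General solution: a = -5808 + 146t, b = 18656 - 469t for integer t.
a ≥ 0: smallest is -5808 mod 146 = 32 (at t = 40), with b = -104.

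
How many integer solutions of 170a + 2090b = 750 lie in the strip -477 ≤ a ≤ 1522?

gcd(2090, 170) = 10  (2090 = 12×170 + 50, 170 = 3×50 + 20, 50 = 2×20 + 10, 20 = 2×10).
Back-substituting, 170×(-86) + 2090×(7) = 10.
Scale by 75: particular solution (-6450, 525); reduce a mod 209: (29, -2).
General solution: a = 29 + 209t, b = -2 - 17t for integer t.
-477 ≤ 29 + 209t ≤ 1522 gives t ∈ [-2, 7], which is 10 values.

10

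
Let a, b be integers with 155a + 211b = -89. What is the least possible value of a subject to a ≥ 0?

gcd(211, 155):
  211 = 1×155 + 56
  155 = 2×56 + 43
  56 = 1×43 + 13
  43 = 3×13 + 4
  13 = 3×4 + 1
  4 = 4×1
so gcd(211, 155) = 1.
1 divides -89, so solutions exist.
Back-substitute for Bézout coefficients:
  1 = 13 - 3×4
  ... = 155×(-49) + 211×(36)
Scale by -89/1 = -89: (a₀, b₀) = (4361, -3204).
General solution: a = 4361 + 211t, b = -3204 - 155t for integer t.
a ≥ 0: smallest is 4361 mod 211 = 141 (at t = -20), with b = -104.

141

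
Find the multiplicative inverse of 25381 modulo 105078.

92335

gcd(105078, 25381) = 1.
By Bézout, 25381×(-12743) + 105078×(3078) = 1.
So 25381×-12743 ≡ 1 (mod 105078), and -12743 mod 105078 = 92335.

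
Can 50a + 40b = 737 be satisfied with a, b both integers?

no

gcd(50, 40) = 10.
10 does not divide 737 (remainder 7), so no integer solutions.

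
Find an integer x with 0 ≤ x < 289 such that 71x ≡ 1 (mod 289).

57

gcd(289, 71):
  289 = 4×71 + 5
  71 = 14×5 + 1
  5 = 5×1
so gcd(289, 71) = 1.
Back-substitute for Bézout coefficients:
  1 = 71 - 14×5
  ... = 71×(57) + 289×(-14)
So 71×57 ≡ 1 (mod 289), and 57 mod 289 = 57.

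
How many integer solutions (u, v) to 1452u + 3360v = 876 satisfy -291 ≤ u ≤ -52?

gcd(3360, 1452) = 12  (3360 = 2×1452 + 456, 1452 = 3×456 + 84, 456 = 5×84 + 36, 84 = 2×36 + 12, 36 = 3×12).
Back-substituting, 1452×(81) + 3360×(-35) = 12.
Scale by 73: particular solution (5913, -2555); reduce u mod 280: (33, -14).
General solution: u = 33 + 280t, v = -14 - 121t for integer t.
-291 ≤ 33 + 280t ≤ -52 gives t ∈ [-1, -1], which is 1 value.

1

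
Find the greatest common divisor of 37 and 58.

1

gcd(58, 37):
  58 = 1*37 + 21
  37 = 1*21 + 16
  21 = 1*16 + 5
  16 = 3*5 + 1
  5 = 5*1
so gcd(58, 37) = 1.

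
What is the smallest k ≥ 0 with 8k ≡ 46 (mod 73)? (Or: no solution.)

gcd(73, 8):
  73 = 9·8 + 1
  8 = 8·1
so gcd(73, 8) = 1.
1 divides 46, so solutions exist.
Back-substitute for Bézout coefficients:
  1 = 73 - 9·8
  ... = 8·(-9) + 73·(1)
So 8·(-9) ≡ 1 (mod 73); multiply by 46: k ≡ -414 (mod 73).
Smallest nonnegative: k = -414 mod 73 = 24.

24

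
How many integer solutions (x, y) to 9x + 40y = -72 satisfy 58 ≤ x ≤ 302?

6

gcd(40, 9) = 1.
By Bézout, 9*(9) + 40*(-2) = 1.
Particular solution: (32, -9).
General solution: x = 32 + 40t, y = -9 - 9t for integer t.
58 ≤ 32 + 40t ≤ 302 gives t ∈ [1, 6], which is 6 values.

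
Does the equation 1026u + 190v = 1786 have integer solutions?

yes

gcd(1026, 190) = 38  (1026 = 5*190 + 76, 190 = 2*76 + 38, 76 = 2*38).
38 divides 1786, so integer solutions exist.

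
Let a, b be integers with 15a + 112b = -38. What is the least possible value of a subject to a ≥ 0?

gcd(112, 15):
  112 = 7·15 + 7
  15 = 2·7 + 1
  7 = 7·1
so gcd(112, 15) = 1.
1 divides -38, so solutions exist.
Back-substitute for Bézout coefficients:
  1 = 15 - 2·7
  ... = 15·(15) + 112·(-2)
Scale by -38/1 = -38: (a₀, b₀) = (-570, 76).
General solution: a = -570 + 112t, b = 76 - 15t for integer t.
a ≥ 0: smallest is -570 mod 112 = 102 (at t = 6), with b = -14.

102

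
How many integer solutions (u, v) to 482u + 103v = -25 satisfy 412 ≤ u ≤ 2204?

gcd(482, 103) = 1.
By Bézout, 482*(-25) + 103*(117) = 1.
Particular solution: (7, -33).
General solution: u = 7 + 103t, v = -33 - 482t for integer t.
412 ≤ 7 + 103t ≤ 2204 gives t ∈ [4, 21], which is 18 values.

18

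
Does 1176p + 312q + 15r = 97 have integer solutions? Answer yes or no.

gcd(1176, 312) = 24.
gcd(24, 15) = 3.
3 does not divide 97 (remainder 1), so no integer solutions.

no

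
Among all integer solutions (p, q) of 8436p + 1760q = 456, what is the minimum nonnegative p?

226

gcd(8436, 1760) = 4.
4 divides 456, so solutions exist.
By Bézout, 8436×(29) + 1760×(-139) = 4.
Scale by 456/4 = 114: (p₀, q₀) = (3306, -15846).
General solution: p = 3306 + 440t, q = -15846 - 2109t for integer t.
p ≥ 0: smallest is 3306 mod 440 = 226 (at t = -7), with q = -1083.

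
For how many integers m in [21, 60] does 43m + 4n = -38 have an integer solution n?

10

gcd(43, 4):
  43 = 10*4 + 3
  4 = 1*3 + 1
  3 = 3*1
so gcd(43, 4) = 1.
Back-substitute for Bézout coefficients:
  1 = 4 - 1*3
  ... = 43*(-1) + 4*(11)
Scale by -38: particular solution (38, -418); reduce m mod 4: (2, -31).
General solution: m = 2 + 4t, n = -31 - 43t for integer t.
21 ≤ 2 + 4t ≤ 60 gives t ∈ [5, 14], which is 10 values.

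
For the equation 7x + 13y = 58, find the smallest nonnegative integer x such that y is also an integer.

12

gcd(13, 7):
  13 = 1·7 + 6
  7 = 1·6 + 1
  6 = 6·1
so gcd(13, 7) = 1.
1 divides 58, so solutions exist.
Back-substitute for Bézout coefficients:
  1 = 7 - 1·6
  ... = 7·(2) + 13·(-1)
Scale by 58/1 = 58: (x₀, y₀) = (116, -58).
General solution: x = 116 + 13t, y = -58 - 7t for integer t.
x ≥ 0: smallest is 116 mod 13 = 12 (at t = -8), with y = -2.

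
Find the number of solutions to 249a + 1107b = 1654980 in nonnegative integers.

18

gcd(1107, 249):
  1107 = 4*249 + 111
  249 = 2*111 + 27
  111 = 4*27 + 3
  27 = 9*3
so gcd(1107, 249) = 3.
Back-substitute for Bézout coefficients:
  3 = 111 - 4*27
  ... = 249*(-40) + 1107*(9)
Scale by 551660: one solution is (-22066400, 4964940). Reduce a mod 369: (169, 1457).
General: a = 169 + 369t, b = 1457 - 83t.
a ≥ 0 ⇒ t ≥ 0; b ≥ 0 ⇒ t ≤ 17. So t ∈ [0, 17]: 18 solutions.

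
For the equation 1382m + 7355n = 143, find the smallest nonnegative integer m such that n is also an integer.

gcd(7355, 1382) = 1  (7355 = 5*1382 + 445, 1382 = 3*445 + 47, 445 = 9*47 + 22, 47 = 2*22 + 3, 22 = 7*3 + 1, 3 = 3*1).
1 divides 143, so solutions exist.
Back-substituting, 1382*(-2347) + 7355*(441) = 1.
Scale by 143/1 = 143: (m₀, n₀) = (-335621, 63063).
General solution: m = -335621 + 7355t, n = 63063 - 1382t for integer t.
m ≥ 0: smallest is -335621 mod 7355 = 2709 (at t = 46), with n = -509.

2709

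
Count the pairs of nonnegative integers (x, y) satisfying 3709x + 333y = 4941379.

4

gcd(3709, 333) = 1  (3709 = 11×333 + 46, 333 = 7×46 + 11, 46 = 4×11 + 2, 11 = 5×2 + 1, 2 = 2×1).
Back-substituting, 3709×(-152) + 333×(1693) = 1.
Scale by 4941379: one solution is (-751089608, 8365754647). Reduce x mod 333: (217, 12422).
General: x = 217 + 333t, y = 12422 - 3709t.
x ≥ 0 ⇒ t ≥ 0; y ≥ 0 ⇒ t ≤ 3. So t ∈ [0, 3]: 4 solutions.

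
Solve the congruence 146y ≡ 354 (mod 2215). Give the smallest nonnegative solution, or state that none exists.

gcd(2215, 146):
  2215 = 15×146 + 25
  146 = 5×25 + 21
  25 = 1×21 + 4
  21 = 5×4 + 1
  4 = 4×1
so gcd(2215, 146) = 1.
1 divides 354, so solutions exist.
Back-substitute for Bézout coefficients:
  1 = 21 - 5×4
  ... = 146×(531) + 2215×(-35)
So 146×(531) ≡ 1 (mod 2215); multiply by 354: y ≡ 187974 (mod 2215).
Smallest nonnegative: y = 187974 mod 2215 = 1914.

1914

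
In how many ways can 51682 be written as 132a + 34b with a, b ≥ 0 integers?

gcd(132, 34):
  132 = 3·34 + 30
  34 = 1·30 + 4
  30 = 7·4 + 2
  4 = 2·2
so gcd(132, 34) = 2.
Back-substitute for Bézout coefficients:
  2 = 30 - 7·4
  ... = 132·(8) + 34·(-31)
Scale by 25841: one solution is (206728, -801071). Reduce a mod 17: (8, 1489).
General: a = 8 + 17t, b = 1489 - 66t.
a ≥ 0 ⇒ t ≥ 0; b ≥ 0 ⇒ t ≤ 22. So t ∈ [0, 22]: 23 solutions.

23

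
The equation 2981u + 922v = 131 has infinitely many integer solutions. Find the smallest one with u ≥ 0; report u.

631

gcd(2981, 922) = 1.
1 divides 131, so solutions exist.
By Bézout, 2981×(223) + 922×(-721) = 1.
Scale by 131/1 = 131: (u₀, v₀) = (29213, -94451).
General solution: u = 29213 + 922t, v = -94451 - 2981t for integer t.
u ≥ 0: smallest is 29213 mod 922 = 631 (at t = -31), with v = -2040.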